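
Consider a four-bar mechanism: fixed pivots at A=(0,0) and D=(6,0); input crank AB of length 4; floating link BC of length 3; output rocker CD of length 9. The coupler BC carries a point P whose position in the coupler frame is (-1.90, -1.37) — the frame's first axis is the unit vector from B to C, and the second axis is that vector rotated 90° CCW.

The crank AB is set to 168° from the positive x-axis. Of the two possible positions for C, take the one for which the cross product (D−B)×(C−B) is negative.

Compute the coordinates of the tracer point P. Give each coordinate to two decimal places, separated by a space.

A=(0,0), D=(6.00,0)
B = A + 4.00·(cos168°, sin168°) = (-3.9126, 0.8316)
|BD| = 9.9474
circle(B,3.00) ∩ circle(D,9.00): a=1.3547, h=2.6767
  candidates: C₊=(-2.3389,3.3857) cross=26.626; C₋=(-2.7864,-1.9490) cross=-26.626
  mode - wants cross < 0 → take C=(-2.7864,-1.9490) (cross=-26.626)
ex = (C−B)/|BC| = (0.3754,-0.9269); ey = (0.9269,0.3754)
P = B + -1.90·ex + -1.37·ey = (-5.8956,2.0784)

-5.90 2.08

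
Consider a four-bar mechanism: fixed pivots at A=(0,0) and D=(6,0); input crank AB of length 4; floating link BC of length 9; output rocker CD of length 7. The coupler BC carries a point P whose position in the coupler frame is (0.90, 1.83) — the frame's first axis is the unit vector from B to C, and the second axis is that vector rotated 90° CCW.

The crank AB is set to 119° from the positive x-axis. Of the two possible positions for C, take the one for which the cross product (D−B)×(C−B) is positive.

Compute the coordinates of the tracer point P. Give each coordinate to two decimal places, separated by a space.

A=(0,0), D=(6.00,0)
B = A + 4.00·(cos119°, sin119°) = (-1.9392, 3.4985)
|BD| = 8.6759
circle(B,9.00) ∩ circle(D,7.00): a=6.1821, h=6.5407
  candidates: C₊=(6.3555,6.9910) cross=56.747; C₋=(1.0805,-4.9798) cross=-56.747
  mode + wants cross > 0 → take C=(6.3555,6.9910) (cross=56.747)
ex = (C−B)/|BC| = (0.9216,0.3881); ey = (-0.3881,0.9216)
P = B + 0.90·ex + 1.83·ey = (-1.8199,5.5343)

-1.82 5.53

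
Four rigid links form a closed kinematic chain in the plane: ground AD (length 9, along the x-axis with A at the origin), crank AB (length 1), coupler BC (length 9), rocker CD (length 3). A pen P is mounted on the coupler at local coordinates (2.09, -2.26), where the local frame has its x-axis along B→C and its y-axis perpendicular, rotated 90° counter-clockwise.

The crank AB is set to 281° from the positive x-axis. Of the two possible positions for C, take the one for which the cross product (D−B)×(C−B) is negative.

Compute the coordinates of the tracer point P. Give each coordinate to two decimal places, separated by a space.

A=(0,0), D=(9.00,0)
B = A + 1.00·(cos281°, sin281°) = (0.1908, -0.9816)
|BD| = 8.8637
circle(B,9.00) ∩ circle(D,3.00): a=8.4934, h=2.9771
  candidates: C₊=(8.3022,2.9177) cross=26.388; C₋=(8.9616,-2.9998) cross=-26.388
  mode - wants cross < 0 → take C=(8.9616,-2.9998) (cross=-26.388)
ex = (C−B)/|BC| = (0.9745,-0.2242); ey = (0.2242,0.9745)
P = B + 2.09·ex + -2.26·ey = (1.7208,-3.6527)

1.72 -3.65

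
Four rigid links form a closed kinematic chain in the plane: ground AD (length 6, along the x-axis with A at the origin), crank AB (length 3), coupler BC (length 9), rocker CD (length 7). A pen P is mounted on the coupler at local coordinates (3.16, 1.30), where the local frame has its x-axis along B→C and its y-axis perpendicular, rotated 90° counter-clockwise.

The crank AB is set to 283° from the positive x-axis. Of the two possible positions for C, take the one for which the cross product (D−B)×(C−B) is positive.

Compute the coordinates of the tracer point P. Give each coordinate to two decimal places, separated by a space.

A=(0,0), D=(6.00,0)
B = A + 3.00·(cos283°, sin283°) = (0.6749, -2.9231)
|BD| = 6.0747
circle(B,9.00) ∩ circle(D,7.00): a=5.6712, h=6.9884
  candidates: C₊=(2.2836,5.9319) cross=42.452; C₋=(9.0091,-6.3202) cross=-42.452
  mode + wants cross > 0 → take C=(2.2836,5.9319) (cross=42.452)
ex = (C−B)/|BC| = (0.1787,0.9839); ey = (-0.9839,0.1787)
P = B + 3.16·ex + 1.30·ey = (-0.0394,0.4184)

-0.04 0.42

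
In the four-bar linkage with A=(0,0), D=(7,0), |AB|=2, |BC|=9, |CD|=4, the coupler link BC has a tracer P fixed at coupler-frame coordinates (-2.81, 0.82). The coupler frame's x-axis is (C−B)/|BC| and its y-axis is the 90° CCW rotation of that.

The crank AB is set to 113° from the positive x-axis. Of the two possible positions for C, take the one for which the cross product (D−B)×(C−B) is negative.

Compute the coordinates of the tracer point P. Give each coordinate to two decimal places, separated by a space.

A=(0,0), D=(7.00,0)
B = A + 2.00·(cos113°, sin113°) = (-0.7815, 1.8410)
|BD| = 7.9963
circle(B,9.00) ∩ circle(D,4.00): a=8.0625, h=3.9995
  candidates: C₊=(7.9853,3.8768) cross=31.981; C₋=(6.1437,-3.9073) cross=-31.981
  mode - wants cross < 0 → take C=(6.1437,-3.9073) (cross=-31.981)
ex = (C−B)/|BC| = (0.7695,-0.6387); ey = (0.6387,0.7695)
P = B + -2.81·ex + 0.82·ey = (-2.4199,4.2667)

-2.42 4.27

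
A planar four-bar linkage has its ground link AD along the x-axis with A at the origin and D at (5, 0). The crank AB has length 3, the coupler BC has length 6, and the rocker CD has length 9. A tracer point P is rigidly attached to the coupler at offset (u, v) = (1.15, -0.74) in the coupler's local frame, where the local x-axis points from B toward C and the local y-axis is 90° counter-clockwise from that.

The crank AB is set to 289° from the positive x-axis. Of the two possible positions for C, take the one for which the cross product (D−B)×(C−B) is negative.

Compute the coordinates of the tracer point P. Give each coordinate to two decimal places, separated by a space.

0.55 -4.14

A=(0,0), D=(5.00,0)
B = A + 3.00·(cos289°, sin289°) = (0.9767, -2.8366)
|BD| = 4.9227
circle(B,6.00) ∩ circle(D,9.00): a=-2.1093, h=5.6170
  candidates: C₊=(-3.9839,0.5388) cross=27.651; C₋=(2.4894,-8.6427) cross=-27.651
  mode - wants cross < 0 → take C=(2.4894,-8.6427) (cross=-27.651)
ex = (C−B)/|BC| = (0.2521,-0.9677); ey = (0.9677,0.2521)
P = B + 1.15·ex + -0.74·ey = (0.5505,-4.1360)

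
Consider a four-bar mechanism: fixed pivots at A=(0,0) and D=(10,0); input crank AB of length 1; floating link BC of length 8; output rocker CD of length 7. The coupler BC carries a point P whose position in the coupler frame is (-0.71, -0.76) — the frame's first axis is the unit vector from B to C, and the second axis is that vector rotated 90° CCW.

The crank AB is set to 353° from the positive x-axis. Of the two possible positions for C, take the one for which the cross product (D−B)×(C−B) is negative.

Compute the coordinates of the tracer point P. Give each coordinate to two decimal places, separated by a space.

-0.05 -0.11

A=(0,0), D=(10.00,0)
B = A + 1.00·(cos353°, sin353°) = (0.9925, -0.1219)
|BD| = 9.0083
circle(B,8.00) ∩ circle(D,7.00): a=5.3367, h=5.9598
  candidates: C₊=(6.2481,5.9096) cross=53.688; C₋=(6.4094,-6.0090) cross=-53.688
  mode - wants cross < 0 → take C=(6.4094,-6.0090) (cross=-53.688)
ex = (C−B)/|BC| = (0.6771,-0.7359); ey = (0.7359,0.6771)
P = B + -0.71·ex + -0.76·ey = (-0.0475,-0.1140)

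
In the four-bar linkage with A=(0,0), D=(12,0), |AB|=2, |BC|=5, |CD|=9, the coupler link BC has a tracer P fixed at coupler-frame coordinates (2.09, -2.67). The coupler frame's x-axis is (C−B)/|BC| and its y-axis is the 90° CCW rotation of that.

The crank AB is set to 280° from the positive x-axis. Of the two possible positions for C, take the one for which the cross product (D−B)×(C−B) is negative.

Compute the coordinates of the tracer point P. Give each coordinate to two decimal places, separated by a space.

0.51 -5.36

A=(0,0), D=(12.00,0)
B = A + 2.00·(cos280°, sin280°) = (0.3473, -1.9696)
|BD| = 11.8180
circle(B,5.00) ∩ circle(D,9.00): a=3.5397, h=3.5313
  candidates: C₊=(3.2490,2.1023) cross=41.733; C₋=(4.4261,-4.8616) cross=-41.733
  mode - wants cross < 0 → take C=(4.4261,-4.8616) (cross=-41.733)
ex = (C−B)/|BC| = (0.8158,-0.5784); ey = (0.5784,0.8158)
P = B + 2.09·ex + -2.67·ey = (0.5079,-5.3565)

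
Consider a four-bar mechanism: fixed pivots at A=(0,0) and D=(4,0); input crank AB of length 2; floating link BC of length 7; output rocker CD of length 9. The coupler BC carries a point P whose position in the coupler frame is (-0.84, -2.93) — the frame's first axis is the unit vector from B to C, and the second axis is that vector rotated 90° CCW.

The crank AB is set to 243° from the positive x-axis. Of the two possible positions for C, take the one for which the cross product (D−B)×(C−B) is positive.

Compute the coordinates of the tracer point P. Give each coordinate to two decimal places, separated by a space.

2.11 -1.38

A=(0,0), D=(4.00,0)
B = A + 2.00·(cos243°, sin243°) = (-0.9080, -1.7820)
|BD| = 5.2215
circle(B,7.00) ∩ circle(D,9.00): a=-0.4535, h=6.9853
  candidates: C₊=(-3.7183,4.6291) cross=36.474; C₋=(1.0497,-8.5027) cross=-36.474
  mode + wants cross > 0 → take C=(-3.7183,4.6291) (cross=36.474)
ex = (C−B)/|BC| = (-0.4015,0.9159); ey = (-0.9159,-0.4015)
P = B + -0.84·ex + -2.93·ey = (2.1128,-1.3750)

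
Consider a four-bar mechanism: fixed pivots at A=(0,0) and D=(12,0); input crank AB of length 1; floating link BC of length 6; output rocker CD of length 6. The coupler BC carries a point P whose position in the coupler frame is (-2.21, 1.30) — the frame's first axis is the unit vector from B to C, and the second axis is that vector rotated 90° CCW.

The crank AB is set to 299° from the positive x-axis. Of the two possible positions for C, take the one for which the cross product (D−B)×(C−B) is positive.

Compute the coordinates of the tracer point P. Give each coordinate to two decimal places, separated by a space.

-2.04 -0.41

A=(0,0), D=(12.00,0)
B = A + 1.00·(cos299°, sin299°) = (0.4848, -0.8746)
|BD| = 11.5484
circle(B,6.00) ∩ circle(D,6.00): a=5.7742, h=1.6306
  candidates: C₊=(6.1189,1.1886) cross=18.831; C₋=(6.3659,-2.0632) cross=-18.831
  mode + wants cross > 0 → take C=(6.1189,1.1886) (cross=18.831)
ex = (C−B)/|BC| = (0.9390,0.3439); ey = (-0.3439,0.9390)
P = B + -2.21·ex + 1.30·ey = (-2.0375,-0.4139)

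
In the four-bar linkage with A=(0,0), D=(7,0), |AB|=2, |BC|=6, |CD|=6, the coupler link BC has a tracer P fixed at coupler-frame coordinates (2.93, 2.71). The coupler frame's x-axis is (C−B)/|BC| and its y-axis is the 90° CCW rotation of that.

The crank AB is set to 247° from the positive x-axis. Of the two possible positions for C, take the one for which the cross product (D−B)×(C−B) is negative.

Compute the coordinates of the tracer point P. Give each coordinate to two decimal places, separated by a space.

A=(0,0), D=(7.00,0)
B = A + 2.00·(cos247°, sin247°) = (-0.7815, -1.8410)
|BD| = 7.9963
circle(B,6.00) ∩ circle(D,6.00): a=3.9981, h=4.4738
  candidates: C₊=(2.0793,3.4331) cross=35.774; C₋=(4.1393,-5.2741) cross=-35.774
  mode - wants cross < 0 → take C=(4.1393,-5.2741) (cross=-35.774)
ex = (C−B)/|BC| = (0.8201,-0.5722); ey = (0.5722,0.8201)
P = B + 2.93·ex + 2.71·ey = (3.1721,-1.2950)

3.17 -1.29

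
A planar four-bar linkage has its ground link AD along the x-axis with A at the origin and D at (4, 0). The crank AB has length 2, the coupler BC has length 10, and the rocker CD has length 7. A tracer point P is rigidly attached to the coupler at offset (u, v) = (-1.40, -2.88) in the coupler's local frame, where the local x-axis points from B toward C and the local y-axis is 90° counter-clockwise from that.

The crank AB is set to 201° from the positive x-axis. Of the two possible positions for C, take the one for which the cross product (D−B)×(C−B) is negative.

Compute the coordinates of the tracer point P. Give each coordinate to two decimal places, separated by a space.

-4.70 -2.20

A=(0,0), D=(4.00,0)
B = A + 2.00·(cos201°, sin201°) = (-1.8672, -0.7167)
|BD| = 5.9108
circle(B,10.00) ∩ circle(D,7.00): a=7.2695, h=6.8669
  candidates: C₊=(4.5161,6.9810) cross=40.588; C₋=(6.1814,-6.6514) cross=-40.588
  mode - wants cross < 0 → take C=(6.1814,-6.6514) (cross=-40.588)
ex = (C−B)/|BC| = (0.8049,-0.5935); ey = (0.5935,0.8049)
P = B + -1.40·ex + -2.88·ey = (-4.7032,-2.2039)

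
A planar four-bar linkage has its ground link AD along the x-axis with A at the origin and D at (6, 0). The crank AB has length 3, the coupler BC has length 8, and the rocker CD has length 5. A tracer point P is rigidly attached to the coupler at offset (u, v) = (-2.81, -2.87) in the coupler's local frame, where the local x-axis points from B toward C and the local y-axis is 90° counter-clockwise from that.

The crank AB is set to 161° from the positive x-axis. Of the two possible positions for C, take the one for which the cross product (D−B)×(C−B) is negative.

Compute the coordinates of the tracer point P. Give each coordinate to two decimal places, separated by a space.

-6.84 0.60

A=(0,0), D=(6.00,0)
B = A + 3.00·(cos161°, sin161°) = (-2.8366, 0.9767)
|BD| = 8.8904
circle(B,8.00) ∩ circle(D,5.00): a=6.6386, h=4.4642
  candidates: C₊=(4.2523,4.6846) cross=39.689; C₋=(3.2714,-4.1898) cross=-39.689
  mode - wants cross < 0 → take C=(3.2714,-4.1898) (cross=-39.689)
ex = (C−B)/|BC| = (0.7635,-0.6458); ey = (0.6458,0.7635)
P = B + -2.81·ex + -2.87·ey = (-6.8355,0.6002)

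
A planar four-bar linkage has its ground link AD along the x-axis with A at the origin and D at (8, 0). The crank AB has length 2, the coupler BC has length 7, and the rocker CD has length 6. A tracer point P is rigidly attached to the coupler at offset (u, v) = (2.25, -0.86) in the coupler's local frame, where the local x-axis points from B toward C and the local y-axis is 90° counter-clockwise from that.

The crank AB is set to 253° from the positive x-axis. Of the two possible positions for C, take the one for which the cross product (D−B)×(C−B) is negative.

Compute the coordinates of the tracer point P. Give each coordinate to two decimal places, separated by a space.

A=(0,0), D=(8.00,0)
B = A + 2.00·(cos253°, sin253°) = (-0.5847, -1.9126)
|BD| = 8.7952
circle(B,7.00) ∩ circle(D,6.00): a=5.1366, h=4.7555
  candidates: C₊=(3.3948,3.8461) cross=41.826; C₋=(5.4631,-5.4373) cross=-41.826
  mode - wants cross < 0 → take C=(5.4631,-5.4373) (cross=-41.826)
ex = (C−B)/|BC| = (0.8640,-0.5035); ey = (0.5035,0.8640)
P = B + 2.25·ex + -0.86·ey = (0.9262,-3.7886)

0.93 -3.79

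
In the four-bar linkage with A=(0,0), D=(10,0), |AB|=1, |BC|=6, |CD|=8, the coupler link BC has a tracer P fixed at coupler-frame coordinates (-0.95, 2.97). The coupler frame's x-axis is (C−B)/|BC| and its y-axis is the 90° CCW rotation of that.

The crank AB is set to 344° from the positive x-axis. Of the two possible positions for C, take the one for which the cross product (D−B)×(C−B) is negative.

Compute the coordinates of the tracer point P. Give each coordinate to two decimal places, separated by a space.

A=(0,0), D=(10.00,0)
B = A + 1.00·(cos344°, sin344°) = (0.9613, -0.2756)
|BD| = 9.0429
circle(B,6.00) ∩ circle(D,8.00): a=2.9733, h=5.2115
  candidates: C₊=(3.7743,5.0240) cross=47.127; C₋=(4.0920,-5.3941) cross=-47.127
  mode - wants cross < 0 → take C=(4.0920,-5.3941) (cross=-47.127)
ex = (C−B)/|BC| = (0.5218,-0.8531); ey = (0.8531,0.5218)
P = B + -0.95·ex + 2.97·ey = (2.9992,2.0845)

3.00 2.08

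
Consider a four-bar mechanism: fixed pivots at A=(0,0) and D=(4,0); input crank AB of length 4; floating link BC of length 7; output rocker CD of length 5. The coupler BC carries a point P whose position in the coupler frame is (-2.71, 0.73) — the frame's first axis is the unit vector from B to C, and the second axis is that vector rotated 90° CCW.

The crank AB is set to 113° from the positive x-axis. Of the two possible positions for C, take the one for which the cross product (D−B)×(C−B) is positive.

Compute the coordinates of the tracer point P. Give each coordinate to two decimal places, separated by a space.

A=(0,0), D=(4.00,0)
B = A + 4.00·(cos113°, sin113°) = (-1.5629, 3.6820)
|BD| = 6.6711
circle(B,7.00) ∩ circle(D,5.00): a=5.1344, h=4.7580
  candidates: C₊=(5.3446,4.8158) cross=31.741; C₋=(0.0924,-3.1194) cross=-31.741
  mode + wants cross > 0 → take C=(5.3446,4.8158) (cross=31.741)
ex = (C−B)/|BC| = (0.9868,0.1620); ey = (-0.1620,0.9868)
P = B + -2.71·ex + 0.73·ey = (-4.3554,3.9634)

-4.36 3.96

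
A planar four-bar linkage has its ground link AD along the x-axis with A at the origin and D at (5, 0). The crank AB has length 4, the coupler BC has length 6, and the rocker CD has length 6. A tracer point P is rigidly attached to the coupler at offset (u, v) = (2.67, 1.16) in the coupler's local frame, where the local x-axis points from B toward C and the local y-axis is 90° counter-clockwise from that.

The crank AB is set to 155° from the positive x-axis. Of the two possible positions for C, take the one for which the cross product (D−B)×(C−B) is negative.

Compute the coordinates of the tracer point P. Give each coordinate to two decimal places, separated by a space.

A=(0,0), D=(5.00,0)
B = A + 4.00·(cos155°, sin155°) = (-3.6252, 1.6905)
|BD| = 8.7893
circle(B,6.00) ∩ circle(D,6.00): a=4.3947, h=4.0850
  candidates: C₊=(1.4731,4.8539) cross=35.904; C₋=(-0.0983,-3.1635) cross=-35.904
  mode - wants cross < 0 → take C=(-0.0983,-3.1635) (cross=-35.904)
ex = (C−B)/|BC| = (0.5878,-0.8090); ey = (0.8090,0.5878)
P = B + 2.67·ex + 1.16·ey = (-1.1173,0.2123)

-1.12 0.21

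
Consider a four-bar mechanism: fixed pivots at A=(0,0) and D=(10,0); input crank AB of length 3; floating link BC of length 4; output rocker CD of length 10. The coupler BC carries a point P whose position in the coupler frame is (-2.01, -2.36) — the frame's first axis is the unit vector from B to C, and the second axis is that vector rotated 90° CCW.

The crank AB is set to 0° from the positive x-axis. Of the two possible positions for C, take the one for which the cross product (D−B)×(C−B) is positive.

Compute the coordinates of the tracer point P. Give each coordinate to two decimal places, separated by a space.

A=(0,0), D=(10.00,0)
B = A + 3.00·(cos0°, sin0°) = (3.0000, 0.0000)
|BD| = 7.0000
circle(B,4.00) ∩ circle(D,10.00): a=-2.5000, h=3.1225
  candidates: C₊=(0.5000,3.1225) cross=21.857; C₋=(0.5000,-3.1225) cross=-21.857
  mode + wants cross > 0 → take C=(0.5000,3.1225) (cross=21.857)
ex = (C−B)/|BC| = (-0.6250,0.7806); ey = (-0.7806,-0.6250)
P = B + -2.01·ex + -2.36·ey = (6.0985,-0.0941)

6.10 -0.09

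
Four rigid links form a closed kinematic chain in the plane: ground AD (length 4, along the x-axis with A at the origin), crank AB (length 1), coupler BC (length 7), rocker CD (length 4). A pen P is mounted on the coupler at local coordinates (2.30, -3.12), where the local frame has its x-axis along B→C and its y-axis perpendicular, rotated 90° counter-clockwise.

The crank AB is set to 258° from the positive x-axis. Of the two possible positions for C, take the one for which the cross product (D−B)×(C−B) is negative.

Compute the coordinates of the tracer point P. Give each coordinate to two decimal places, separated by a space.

A=(0,0), D=(4.00,0)
B = A + 1.00·(cos258°, sin258°) = (-0.2079, -0.9781)
|BD| = 4.3201
circle(B,7.00) ∩ circle(D,4.00): a=5.9794, h=3.6396
  candidates: C₊=(4.7921,3.9208) cross=15.723; C₋=(6.4403,-3.1694) cross=-15.723
  mode - wants cross < 0 → take C=(6.4403,-3.1694) (cross=-15.723)
ex = (C−B)/|BC| = (0.9497,-0.3130); ey = (0.3130,0.9497)
P = B + 2.30·ex + -3.12·ey = (0.9998,-4.6613)

1.00 -4.66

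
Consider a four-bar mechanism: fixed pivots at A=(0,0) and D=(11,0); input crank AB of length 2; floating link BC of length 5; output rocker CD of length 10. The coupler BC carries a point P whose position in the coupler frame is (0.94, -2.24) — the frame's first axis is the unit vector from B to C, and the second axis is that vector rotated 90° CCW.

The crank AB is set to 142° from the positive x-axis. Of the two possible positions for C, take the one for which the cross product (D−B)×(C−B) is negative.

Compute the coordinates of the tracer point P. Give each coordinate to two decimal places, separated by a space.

A=(0,0), D=(11.00,0)
B = A + 2.00·(cos142°, sin142°) = (-1.5760, 1.2313)
|BD| = 12.6362
circle(B,5.00) ∩ circle(D,10.00): a=3.3504, h=3.7114
  candidates: C₊=(2.1201,4.5986) cross=46.898; C₋=(1.3968,-2.7889) cross=-46.898
  mode - wants cross < 0 → take C=(1.3968,-2.7889) (cross=-46.898)
ex = (C−B)/|BC| = (0.5946,-0.8041); ey = (0.8041,0.5946)
P = B + 0.94·ex + -2.24·ey = (-2.8182,-0.8563)

-2.82 -0.86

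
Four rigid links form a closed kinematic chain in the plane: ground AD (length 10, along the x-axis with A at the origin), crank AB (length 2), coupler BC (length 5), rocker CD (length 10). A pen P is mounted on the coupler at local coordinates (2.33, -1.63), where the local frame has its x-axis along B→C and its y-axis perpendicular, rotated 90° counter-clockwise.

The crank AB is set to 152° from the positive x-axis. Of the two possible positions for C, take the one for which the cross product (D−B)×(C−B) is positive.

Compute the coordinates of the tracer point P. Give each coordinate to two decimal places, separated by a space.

0.95 1.79

A=(0,0), D=(10.00,0)
B = A + 2.00·(cos152°, sin152°) = (-1.7659, 0.9389)
|BD| = 11.8033
circle(B,5.00) ∩ circle(D,10.00): a=2.7246, h=4.1925
  candidates: C₊=(1.2835,4.9014) cross=49.485; C₋=(0.6165,-3.4570) cross=-49.485
  mode + wants cross > 0 → take C=(1.2835,4.9014) (cross=49.485)
ex = (C−B)/|BC| = (0.6099,0.7925); ey = (-0.7925,0.6099)
P = B + 2.33·ex + -1.63·ey = (0.9469,1.7913)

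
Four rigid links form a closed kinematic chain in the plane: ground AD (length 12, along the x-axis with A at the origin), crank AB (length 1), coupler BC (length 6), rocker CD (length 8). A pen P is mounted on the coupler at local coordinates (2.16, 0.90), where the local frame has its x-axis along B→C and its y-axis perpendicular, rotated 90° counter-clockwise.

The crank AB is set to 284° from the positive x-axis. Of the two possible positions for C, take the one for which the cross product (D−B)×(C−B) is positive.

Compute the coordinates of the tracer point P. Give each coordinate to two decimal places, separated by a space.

A=(0,0), D=(12.00,0)
B = A + 1.00·(cos284°, sin284°) = (0.2419, -0.9703)
|BD| = 11.7980
circle(B,6.00) ∩ circle(D,8.00): a=4.7124, h=3.7139
  candidates: C₊=(4.6329,3.1186) cross=43.817; C₋=(5.2438,-4.2841) cross=-43.817
  mode + wants cross > 0 → take C=(4.6329,3.1186) (cross=43.817)
ex = (C−B)/|BC| = (0.7318,0.6815); ey = (-0.6815,0.7318)
P = B + 2.16·ex + 0.90·ey = (1.2093,1.1604)

1.21 1.16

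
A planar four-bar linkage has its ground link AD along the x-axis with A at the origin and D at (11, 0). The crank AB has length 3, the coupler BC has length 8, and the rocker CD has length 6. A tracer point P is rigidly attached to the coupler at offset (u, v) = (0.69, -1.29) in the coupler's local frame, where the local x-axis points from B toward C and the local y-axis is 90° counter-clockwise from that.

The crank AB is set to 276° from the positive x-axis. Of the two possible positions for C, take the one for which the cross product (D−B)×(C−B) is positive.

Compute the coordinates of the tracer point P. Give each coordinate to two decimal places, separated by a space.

A=(0,0), D=(11.00,0)
B = A + 3.00·(cos276°, sin276°) = (0.3136, -2.9836)
|BD| = 11.0951
circle(B,8.00) ∩ circle(D,6.00): a=6.8094, h=4.1991
  candidates: C₊=(5.7430,2.8920) cross=46.590; C₋=(8.0013,-5.1969) cross=-46.590
  mode + wants cross > 0 → take C=(5.7430,2.8920) (cross=46.590)
ex = (C−B)/|BC| = (0.6787,0.7344); ey = (-0.7344,0.6787)
P = B + 0.69·ex + -1.29·ey = (1.7293,-3.3523)

1.73 -3.35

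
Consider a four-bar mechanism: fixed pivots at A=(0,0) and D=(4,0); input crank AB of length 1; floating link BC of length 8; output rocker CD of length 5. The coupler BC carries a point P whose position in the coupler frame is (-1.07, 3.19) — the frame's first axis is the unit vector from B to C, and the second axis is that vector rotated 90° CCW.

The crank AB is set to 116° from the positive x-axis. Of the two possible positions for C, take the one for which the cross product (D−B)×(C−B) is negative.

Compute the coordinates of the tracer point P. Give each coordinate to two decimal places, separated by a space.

A=(0,0), D=(4.00,0)
B = A + 1.00·(cos116°, sin116°) = (-0.4384, 0.8988)
|BD| = 4.5285
circle(B,8.00) ∩ circle(D,5.00): a=6.5703, h=4.5641
  candidates: C₊=(6.9071,4.0680) cross=20.668; C₋=(5.0954,-4.8785) cross=-20.668
  mode - wants cross < 0 → take C=(5.0954,-4.8785) (cross=-20.668)
ex = (C−B)/|BC| = (0.6917,-0.7222); ey = (0.7222,0.6917)
P = B + -1.07·ex + 3.19·ey = (1.1252,3.8781)

1.13 3.88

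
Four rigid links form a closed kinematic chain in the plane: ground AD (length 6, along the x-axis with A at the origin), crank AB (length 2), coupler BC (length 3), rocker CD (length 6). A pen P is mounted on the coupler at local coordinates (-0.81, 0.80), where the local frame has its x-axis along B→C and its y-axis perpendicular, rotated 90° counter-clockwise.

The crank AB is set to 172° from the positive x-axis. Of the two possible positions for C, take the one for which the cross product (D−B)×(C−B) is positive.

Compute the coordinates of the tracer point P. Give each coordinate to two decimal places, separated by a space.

-3.11 0.41

A=(0,0), D=(6.00,0)
B = A + 2.00·(cos172°, sin172°) = (-1.9805, 0.2783)
|BD| = 7.9854
circle(B,3.00) ∩ circle(D,6.00): a=2.3021, h=1.9236
  candidates: C₊=(0.3872,2.1206) cross=15.361; C₋=(0.2531,-1.7243) cross=-15.361
  mode + wants cross > 0 → take C=(0.3872,2.1206) (cross=15.361)
ex = (C−B)/|BC| = (0.7893,0.6141); ey = (-0.6141,0.7893)
P = B + -0.81·ex + 0.80·ey = (-3.1111,0.4124)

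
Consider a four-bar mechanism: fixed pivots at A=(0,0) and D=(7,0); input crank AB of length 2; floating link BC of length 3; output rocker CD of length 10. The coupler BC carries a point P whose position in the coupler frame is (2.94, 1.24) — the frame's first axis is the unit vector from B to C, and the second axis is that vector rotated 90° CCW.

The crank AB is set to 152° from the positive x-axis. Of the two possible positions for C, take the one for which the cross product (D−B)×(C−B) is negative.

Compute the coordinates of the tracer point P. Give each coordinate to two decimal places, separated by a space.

-1.64 -2.25

A=(0,0), D=(7.00,0)
B = A + 2.00·(cos152°, sin152°) = (-1.7659, 0.9389)
|BD| = 8.8160
circle(B,3.00) ∩ circle(D,10.00): a=-0.7530, h=2.9040
  candidates: C₊=(-2.2054,3.9066) cross=25.601; C₋=(-2.8239,-1.8683) cross=-25.601
  mode - wants cross < 0 → take C=(-2.8239,-1.8683) (cross=-25.601)
ex = (C−B)/|BC| = (-0.3527,-0.9357); ey = (0.9357,-0.3527)
P = B + 2.94·ex + 1.24·ey = (-1.6424,-2.2495)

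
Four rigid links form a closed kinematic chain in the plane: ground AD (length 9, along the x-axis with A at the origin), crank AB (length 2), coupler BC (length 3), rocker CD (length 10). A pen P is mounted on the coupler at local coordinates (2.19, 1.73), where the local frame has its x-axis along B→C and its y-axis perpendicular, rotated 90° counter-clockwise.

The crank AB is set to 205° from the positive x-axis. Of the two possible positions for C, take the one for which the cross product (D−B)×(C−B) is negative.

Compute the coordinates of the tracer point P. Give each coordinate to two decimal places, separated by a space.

A=(0,0), D=(9.00,0)
B = A + 2.00·(cos205°, sin205°) = (-1.8126, -0.8452)
|BD| = 10.8456
circle(B,3.00) ∩ circle(D,10.00): a=1.2276, h=2.7374
  candidates: C₊=(-0.8021,1.9795) cross=29.688; C₋=(-0.3755,-3.4786) cross=-29.688
  mode - wants cross < 0 → take C=(-0.3755,-3.4786) (cross=-29.688)
ex = (C−B)/|BC| = (0.4791,-0.8778); ey = (0.8778,0.4791)
P = B + 2.19·ex + 1.73·ey = (0.7551,-1.9388)

0.76 -1.94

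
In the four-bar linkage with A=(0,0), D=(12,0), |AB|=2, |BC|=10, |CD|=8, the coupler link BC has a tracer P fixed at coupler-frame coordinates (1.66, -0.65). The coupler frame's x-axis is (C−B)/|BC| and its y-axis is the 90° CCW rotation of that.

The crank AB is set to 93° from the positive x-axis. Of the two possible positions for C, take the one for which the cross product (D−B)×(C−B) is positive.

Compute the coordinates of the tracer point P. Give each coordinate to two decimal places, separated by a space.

A=(0,0), D=(12.00,0)
B = A + 2.00·(cos93°, sin93°) = (-0.1047, 1.9973)
|BD| = 12.2683
circle(B,10.00) ∩ circle(D,8.00): a=7.6014, h=6.4976
  candidates: C₊=(8.4531,7.1707) cross=79.715; C₋=(6.3375,-5.6512) cross=-79.715
  mode + wants cross > 0 → take C=(8.4531,7.1707) (cross=79.715)
ex = (C−B)/|BC| = (0.8558,0.5173); ey = (-0.5173,0.8558)
P = B + 1.66·ex + -0.65·ey = (1.6522,2.2998)

1.65 2.30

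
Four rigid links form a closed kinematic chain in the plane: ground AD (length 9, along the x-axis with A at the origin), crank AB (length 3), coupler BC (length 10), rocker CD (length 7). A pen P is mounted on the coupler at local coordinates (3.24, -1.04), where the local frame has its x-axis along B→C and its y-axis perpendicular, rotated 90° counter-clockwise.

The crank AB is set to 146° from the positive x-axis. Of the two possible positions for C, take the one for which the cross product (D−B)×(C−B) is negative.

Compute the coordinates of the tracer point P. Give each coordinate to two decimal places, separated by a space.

A=(0,0), D=(9.00,0)
B = A + 3.00·(cos146°, sin146°) = (-2.4871, 1.6776)
|BD| = 11.6090
circle(B,10.00) ∩ circle(D,7.00): a=8.0011, h=5.9986
  candidates: C₊=(6.2968,6.4570) cross=69.637; C₋=(4.5631,-5.4143) cross=-69.637
  mode - wants cross < 0 → take C=(4.5631,-5.4143) (cross=-69.637)
ex = (C−B)/|BC| = (0.7050,-0.7092); ey = (0.7092,0.7050)
P = B + 3.24·ex + -1.04·ey = (-0.9404,-1.3534)

-0.94 -1.35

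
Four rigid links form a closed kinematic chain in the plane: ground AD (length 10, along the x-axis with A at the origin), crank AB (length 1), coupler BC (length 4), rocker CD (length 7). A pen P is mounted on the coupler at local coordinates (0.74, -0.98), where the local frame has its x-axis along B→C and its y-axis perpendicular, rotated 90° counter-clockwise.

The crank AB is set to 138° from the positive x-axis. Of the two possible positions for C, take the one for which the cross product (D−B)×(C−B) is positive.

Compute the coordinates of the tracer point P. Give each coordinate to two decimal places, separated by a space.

0.19 -0.13

A=(0,0), D=(10.00,0)
B = A + 1.00·(cos138°, sin138°) = (-0.7431, 0.6691)
|BD| = 10.7640
circle(B,4.00) ∩ circle(D,7.00): a=3.8491, h=1.0884
  candidates: C₊=(3.1662,1.5161) cross=11.715; C₋=(3.0308,-0.6564) cross=-11.715
  mode + wants cross > 0 → take C=(3.1662,1.5161) (cross=11.715)
ex = (C−B)/|BC| = (0.9773,0.2117); ey = (-0.2117,0.9773)
P = B + 0.74·ex + -0.98·ey = (0.1876,-0.1320)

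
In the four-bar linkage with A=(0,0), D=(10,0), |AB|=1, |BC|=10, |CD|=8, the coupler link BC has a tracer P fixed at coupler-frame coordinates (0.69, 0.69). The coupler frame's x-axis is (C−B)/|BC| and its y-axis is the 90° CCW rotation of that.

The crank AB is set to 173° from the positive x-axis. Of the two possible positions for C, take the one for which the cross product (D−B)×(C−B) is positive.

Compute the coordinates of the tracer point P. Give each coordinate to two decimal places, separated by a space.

-0.97 1.10

A=(0,0), D=(10.00,0)
B = A + 1.00·(cos173°, sin173°) = (-0.9925, 0.1219)
|BD| = 10.9932
circle(B,10.00) ∩ circle(D,8.00): a=7.1340, h=7.0076
  candidates: C₊=(6.2187,7.0499) cross=77.036; C₋=(6.0633,-6.9644) cross=-77.036
  mode + wants cross > 0 → take C=(6.2187,7.0499) (cross=77.036)
ex = (C−B)/|BC| = (0.7211,0.6928); ey = (-0.6928,0.7211)
P = B + 0.69·ex + 0.69·ey = (-0.9730,1.0975)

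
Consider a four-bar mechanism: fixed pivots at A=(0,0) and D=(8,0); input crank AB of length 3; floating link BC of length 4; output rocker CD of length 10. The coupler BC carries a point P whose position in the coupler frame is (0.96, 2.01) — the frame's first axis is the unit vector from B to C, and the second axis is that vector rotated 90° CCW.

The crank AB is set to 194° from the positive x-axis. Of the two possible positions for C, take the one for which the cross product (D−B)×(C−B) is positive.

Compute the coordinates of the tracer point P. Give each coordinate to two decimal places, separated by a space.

-4.47 0.87

A=(0,0), D=(8.00,0)
B = A + 3.00·(cos194°, sin194°) = (-2.9109, -0.7258)
|BD| = 10.9350
circle(B,4.00) ∩ circle(D,10.00): a=1.6266, h=3.6543
  candidates: C₊=(-1.5304,3.0285) cross=39.960; C₋=(-1.0453,-4.2641) cross=-39.960
  mode + wants cross > 0 → take C=(-1.5304,3.0285) (cross=39.960)
ex = (C−B)/|BC| = (0.3451,0.9386); ey = (-0.9386,0.3451)
P = B + 0.96·ex + 2.01·ey = (-4.4661,0.8689)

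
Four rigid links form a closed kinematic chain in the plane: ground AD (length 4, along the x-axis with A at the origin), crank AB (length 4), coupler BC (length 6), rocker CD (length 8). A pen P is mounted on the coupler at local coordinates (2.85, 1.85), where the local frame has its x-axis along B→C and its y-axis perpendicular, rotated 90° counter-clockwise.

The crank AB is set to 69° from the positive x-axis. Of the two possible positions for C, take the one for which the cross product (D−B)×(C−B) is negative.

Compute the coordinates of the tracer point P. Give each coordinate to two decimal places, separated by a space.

-0.29 0.80

A=(0,0), D=(4.00,0)
B = A + 4.00·(cos69°, sin69°) = (1.4335, 3.7343)
|BD| = 4.5312
circle(B,6.00) ∩ circle(D,8.00): a=-0.8240, h=5.9431
  candidates: C₊=(5.8646,7.7797) cross=26.930; C₋=(-3.9312,1.0472) cross=-26.930
  mode - wants cross < 0 → take C=(-3.9312,1.0472) (cross=-26.930)
ex = (C−B)/|BC| = (-0.8941,-0.4479); ey = (0.4479,-0.8941)
P = B + 2.85·ex + 1.85·ey = (-0.2862,0.8038)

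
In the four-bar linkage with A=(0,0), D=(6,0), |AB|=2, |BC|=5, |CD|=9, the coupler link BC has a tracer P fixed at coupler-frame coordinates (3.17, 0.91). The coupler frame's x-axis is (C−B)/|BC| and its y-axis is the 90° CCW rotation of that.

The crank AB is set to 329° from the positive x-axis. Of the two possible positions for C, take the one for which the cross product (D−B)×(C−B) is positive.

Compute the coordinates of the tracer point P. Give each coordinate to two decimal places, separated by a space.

A=(0,0), D=(6.00,0)
B = A + 2.00·(cos329°, sin329°) = (1.7143, -1.0301)
|BD| = 4.4077
circle(B,5.00) ∩ circle(D,9.00): a=-4.1486, h=2.7909
  candidates: C₊=(-2.9716,0.7140) cross=12.301; C₋=(-1.6672,-4.7132) cross=-12.301
  mode + wants cross > 0 → take C=(-2.9716,0.7140) (cross=12.301)
ex = (C−B)/|BC| = (-0.9372,0.3488); ey = (-0.3488,-0.9372)
P = B + 3.17·ex + 0.91·ey = (-1.5740,-0.7772)

-1.57 -0.78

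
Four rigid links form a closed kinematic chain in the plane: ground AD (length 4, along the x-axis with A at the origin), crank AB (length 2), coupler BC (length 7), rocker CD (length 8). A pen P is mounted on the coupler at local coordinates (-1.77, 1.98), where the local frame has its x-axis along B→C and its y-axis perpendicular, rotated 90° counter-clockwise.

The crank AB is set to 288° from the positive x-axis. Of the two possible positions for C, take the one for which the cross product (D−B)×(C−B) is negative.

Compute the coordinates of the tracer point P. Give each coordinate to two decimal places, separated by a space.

1.47 0.61

A=(0,0), D=(4.00,0)
B = A + 2.00·(cos288°, sin288°) = (0.6180, -1.9021)
|BD| = 3.8802
circle(B,7.00) ∩ circle(D,8.00): a=0.0072, h=7.0000
  candidates: C₊=(-2.8072,4.2026) cross=27.161; C₋=(4.0558,-7.9998) cross=-27.161
  mode - wants cross < 0 → take C=(4.0558,-7.9998) (cross=-27.161)
ex = (C−B)/|BC| = (0.4911,-0.8711); ey = (0.8711,0.4911)
P = B + -1.77·ex + 1.98·ey = (1.4735,0.6121)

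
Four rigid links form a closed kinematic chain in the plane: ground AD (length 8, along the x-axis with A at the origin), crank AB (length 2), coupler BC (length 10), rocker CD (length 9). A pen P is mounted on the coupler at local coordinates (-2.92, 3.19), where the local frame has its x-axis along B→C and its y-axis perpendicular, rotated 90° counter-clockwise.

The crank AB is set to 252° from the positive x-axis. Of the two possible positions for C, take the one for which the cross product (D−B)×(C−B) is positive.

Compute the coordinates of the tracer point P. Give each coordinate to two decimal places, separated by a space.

A=(0,0), D=(8.00,0)
B = A + 2.00·(cos252°, sin252°) = (-0.6180, -1.9021)
|BD| = 8.8254
circle(B,10.00) ∩ circle(D,9.00): a=5.4892, h=8.3588
  candidates: C₊=(2.9406,7.4433) cross=73.770; C₋=(6.5437,-8.8814) cross=-73.770
  mode + wants cross > 0 → take C=(2.9406,7.4433) (cross=73.770)
ex = (C−B)/|BC| = (0.3559,0.9345); ey = (-0.9345,0.3559)
P = B + -2.92·ex + 3.19·ey = (-4.6383,-3.4958)

-4.64 -3.50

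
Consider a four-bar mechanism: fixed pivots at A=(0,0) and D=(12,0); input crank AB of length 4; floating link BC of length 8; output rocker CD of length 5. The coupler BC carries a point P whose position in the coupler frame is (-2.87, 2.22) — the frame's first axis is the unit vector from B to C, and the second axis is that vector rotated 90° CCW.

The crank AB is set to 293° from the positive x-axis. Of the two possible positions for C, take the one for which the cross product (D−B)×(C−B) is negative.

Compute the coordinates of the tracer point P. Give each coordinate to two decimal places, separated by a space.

-1.11 -1.23

A=(0,0), D=(12.00,0)
B = A + 4.00·(cos293°, sin293°) = (1.5629, -3.6820)
|BD| = 11.0675
circle(B,8.00) ∩ circle(D,5.00): a=7.2957, h=3.2823
  candidates: C₊=(7.3510,1.8404) cross=36.326; C₋=(9.5350,-4.3501) cross=-36.326
  mode - wants cross < 0 → take C=(9.5350,-4.3501) (cross=-36.326)
ex = (C−B)/|BC| = (0.9965,-0.0835); ey = (0.0835,0.9965)
P = B + -2.87·ex + 2.22·ey = (-1.1116,-1.2301)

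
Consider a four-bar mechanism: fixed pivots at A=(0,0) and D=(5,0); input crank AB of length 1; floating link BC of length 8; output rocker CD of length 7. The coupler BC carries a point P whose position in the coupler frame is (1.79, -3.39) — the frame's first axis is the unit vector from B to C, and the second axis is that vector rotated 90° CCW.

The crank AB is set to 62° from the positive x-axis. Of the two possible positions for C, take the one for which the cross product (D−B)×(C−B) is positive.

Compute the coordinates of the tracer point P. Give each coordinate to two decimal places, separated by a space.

4.21 0.04

A=(0,0), D=(5.00,0)
B = A + 1.00·(cos62°, sin62°) = (0.4695, 0.8829)
|BD| = 4.6158
circle(B,8.00) ∩ circle(D,7.00): a=3.9327, h=6.9666
  candidates: C₊=(5.6622,6.9686) cross=32.156; C₋=(2.9970,-6.7073) cross=-32.156
  mode + wants cross > 0 → take C=(5.6622,6.9686) (cross=32.156)
ex = (C−B)/|BC| = (0.6491,0.7607); ey = (-0.7607,0.6491)
P = B + 1.79·ex + -3.39·ey = (4.2101,0.0442)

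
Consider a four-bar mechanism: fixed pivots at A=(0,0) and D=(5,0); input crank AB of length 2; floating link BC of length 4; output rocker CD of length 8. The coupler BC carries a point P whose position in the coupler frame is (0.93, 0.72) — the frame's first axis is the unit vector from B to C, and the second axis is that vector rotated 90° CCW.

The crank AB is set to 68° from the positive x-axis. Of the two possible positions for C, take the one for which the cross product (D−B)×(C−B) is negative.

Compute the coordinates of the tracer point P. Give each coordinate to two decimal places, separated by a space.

A=(0,0), D=(5.00,0)
B = A + 2.00·(cos68°, sin68°) = (0.7492, 1.8544)
|BD| = 4.6377
circle(B,4.00) ∩ circle(D,8.00): a=-2.8562, h=2.8004
  candidates: C₊=(-0.7490,5.5632) cross=12.987; C₋=(-2.9885,0.4296) cross=-12.987
  mode - wants cross < 0 → take C=(-2.9885,0.4296) (cross=-12.987)
ex = (C−B)/|BC| = (-0.9344,-0.3562); ey = (0.3562,-0.9344)
P = B + 0.93·ex + 0.72·ey = (0.1367,0.8503)

0.14 0.85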